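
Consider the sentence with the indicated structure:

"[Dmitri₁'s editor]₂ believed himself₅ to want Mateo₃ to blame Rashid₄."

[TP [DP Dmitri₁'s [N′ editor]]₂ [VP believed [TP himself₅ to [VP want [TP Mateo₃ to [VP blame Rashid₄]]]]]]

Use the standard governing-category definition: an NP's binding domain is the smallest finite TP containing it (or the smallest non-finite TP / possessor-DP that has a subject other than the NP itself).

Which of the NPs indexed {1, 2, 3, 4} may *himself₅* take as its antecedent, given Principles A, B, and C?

*himself* is an anaphor, so Principle A applies: it must be bound in its binding domain.
Binding domain of *himself₅*: the matrix TP, whose subject is [Dmitri₁'s editor]₂.
*Dmitri₁* does not c-command the anaphor → cannot bind it.
*[Dmitri₁'s editor]₂* c-commands the anaphor within its binding domain → licit binder.
*Mateo₃* does not c-command the anaphor → cannot bind it.
*Rashid₄* does not c-command the anaphor → cannot bind it.

{2}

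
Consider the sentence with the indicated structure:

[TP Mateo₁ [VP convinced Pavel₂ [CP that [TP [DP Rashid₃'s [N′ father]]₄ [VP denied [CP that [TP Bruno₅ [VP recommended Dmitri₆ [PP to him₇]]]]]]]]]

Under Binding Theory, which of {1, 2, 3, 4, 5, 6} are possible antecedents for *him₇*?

*him* is a pronoun, so Principle B applies: it must be free in its binding domain.
Binding domain of *him₇*: the embedded TP, whose subject is Bruno₅.
*Mateo₁* c-commands the pronoun but from outside its binding domain, and is not c-commanded by it → coindexation permitted.
*Pavel₂* c-commands the pronoun but from outside its binding domain, and is not c-commanded by it → coindexation permitted.
*Rashid₃* and the pronoun do not c-command one another → neither Principle B nor Principle C is at stake; coindexation permitted.
*[Rashid₃'s father]₄* c-commands the pronoun but from outside its binding domain, and is not c-commanded by it → coindexation permitted.
*Bruno₅* c-commands the pronoun within its binding domain → coindexation would violate Principle B.
*Dmitri₆* c-commands the pronoun within its binding domain → coindexation would violate Principle B.

{1, 2, 3, 4}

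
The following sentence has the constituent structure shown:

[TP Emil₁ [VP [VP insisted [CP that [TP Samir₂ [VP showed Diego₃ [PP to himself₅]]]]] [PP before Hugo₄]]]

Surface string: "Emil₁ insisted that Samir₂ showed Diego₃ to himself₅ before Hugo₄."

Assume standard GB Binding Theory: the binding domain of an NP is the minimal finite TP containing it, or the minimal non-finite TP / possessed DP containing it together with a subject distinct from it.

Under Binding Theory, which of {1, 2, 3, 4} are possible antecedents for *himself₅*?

{2, 3}

*himself* is an anaphor, so Principle A applies: it must be bound in its binding domain.
Binding domain of *himself₅*: the embedded TP, whose subject is Samir₂.
*Emil₁* c-commands the anaphor but is outside its binding domain → cannot satisfy Principle A.
*Samir₂* c-commands the anaphor within its binding domain → licit binder.
*Diego₃* c-commands the anaphor within its binding domain → licit binder.
*Hugo₄* does not c-command the anaphor → cannot bind it.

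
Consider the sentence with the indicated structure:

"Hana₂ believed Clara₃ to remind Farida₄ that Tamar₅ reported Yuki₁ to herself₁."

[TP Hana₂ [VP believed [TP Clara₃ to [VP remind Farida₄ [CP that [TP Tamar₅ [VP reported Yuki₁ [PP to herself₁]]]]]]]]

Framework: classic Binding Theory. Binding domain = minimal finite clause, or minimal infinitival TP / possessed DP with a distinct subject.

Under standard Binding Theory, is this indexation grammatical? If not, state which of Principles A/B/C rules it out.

grammatical

The two coindexed NPs are *Yuki₁* and *herself₁*.
*herself₁* is an anaphor; its binding domain is the embedded TP, whose subject is Tamar₅. *Yuki₁* c-commands it within that domain and shares its index, so Principle A is satisfied.
*Yuki₁* is an R-expression; *herself₁* does not c-command it, and no other NP shares its index, so Principle C is satisfied.
All principles are respected.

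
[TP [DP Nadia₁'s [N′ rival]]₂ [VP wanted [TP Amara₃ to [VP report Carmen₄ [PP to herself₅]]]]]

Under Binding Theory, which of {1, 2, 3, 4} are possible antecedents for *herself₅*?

{3, 4}

*herself* is an anaphor, so Principle A applies: it must be bound in its binding domain.
Binding domain of *herself₅*: the embedded TP, whose subject is Amara₃.
*Nadia₁* does not c-command the anaphor → cannot bind it.
*[Nadia₁'s rival]₂* c-commands the anaphor but is outside its binding domain → cannot satisfy Principle A.
*Amara₃* c-commands the anaphor within its binding domain → licit binder.
*Carmen₄* c-commands the anaphor within its binding domain → licit binder.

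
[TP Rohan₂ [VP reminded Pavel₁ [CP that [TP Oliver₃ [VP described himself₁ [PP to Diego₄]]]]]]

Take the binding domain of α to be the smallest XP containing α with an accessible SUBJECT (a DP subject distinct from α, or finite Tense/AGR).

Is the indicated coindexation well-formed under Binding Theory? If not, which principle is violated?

Principle A

The two coindexed NPs are *Pavel₁* and *himself₁*.
*himself₁* is an anaphor. Principle A requires it to be bound within its binding domain — the embedded TP, whose subject is Oliver₃.
Within that domain it is c-commanded by *Oliver₃*, which does not share its index.
*Pavel₁* does c-command the anaphor, but from outside its binding domain.
The anaphor is unbound in its domain → Principle A violation.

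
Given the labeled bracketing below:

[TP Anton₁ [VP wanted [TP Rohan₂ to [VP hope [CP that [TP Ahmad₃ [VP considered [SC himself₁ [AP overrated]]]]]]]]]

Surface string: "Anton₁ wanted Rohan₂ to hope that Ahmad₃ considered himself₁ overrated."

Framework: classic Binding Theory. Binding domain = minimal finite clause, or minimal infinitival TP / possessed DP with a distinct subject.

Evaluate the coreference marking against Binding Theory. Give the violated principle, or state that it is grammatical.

The two coindexed NPs are *Anton₁* and *himself₁*.
*himself₁* is an anaphor. Principle A requires it to be bound within its binding domain — the embedded TP, whose subject is Ahmad₃.
Within that domain it is c-commanded by *Ahmad₃*, which does not share its index.
*Anton₁* does c-command the anaphor, but from outside its binding domain.
The anaphor is unbound in its domain → Principle A violation.

Principle A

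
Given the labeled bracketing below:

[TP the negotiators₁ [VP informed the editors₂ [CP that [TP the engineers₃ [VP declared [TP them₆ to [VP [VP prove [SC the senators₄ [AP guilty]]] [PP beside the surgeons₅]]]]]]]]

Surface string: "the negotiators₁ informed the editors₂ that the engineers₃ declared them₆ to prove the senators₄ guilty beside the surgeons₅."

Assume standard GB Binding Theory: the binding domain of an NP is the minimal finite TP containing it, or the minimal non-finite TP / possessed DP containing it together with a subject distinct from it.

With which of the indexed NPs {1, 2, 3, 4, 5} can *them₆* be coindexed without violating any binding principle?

*them* is a pronoun, so Principle B applies: it must be free in its binding domain.
Binding domain of *them₆*: the embedded TP, whose subject is the engineers₃.
*the negotiators₁* c-commands the pronoun but from outside its binding domain, and is not c-commanded by it → coindexation permitted.
*the editors₂* c-commands the pronoun but from outside its binding domain, and is not c-commanded by it → coindexation permitted.
*the engineers₃* c-commands the pronoun within its binding domain → coindexation would violate Principle B.
*the senators₄*: the pronoun c-commands this R-expression → coindexation would violate Principle C on *the senators₄*.
*the surgeons₅*: the pronoun c-commands this R-expression → coindexation would violate Principle C on *the surgeons₅*.

{1, 2}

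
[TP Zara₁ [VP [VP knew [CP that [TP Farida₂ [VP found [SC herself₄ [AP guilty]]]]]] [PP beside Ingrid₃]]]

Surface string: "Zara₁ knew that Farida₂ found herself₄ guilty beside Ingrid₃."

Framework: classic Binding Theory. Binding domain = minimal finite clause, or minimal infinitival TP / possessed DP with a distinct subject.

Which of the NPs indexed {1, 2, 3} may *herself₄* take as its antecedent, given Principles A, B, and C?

*herself* is an anaphor, so Principle A applies: it must be bound in its binding domain.
Binding domain of *herself₄*: the embedded TP, whose subject is Farida₂.
*Zara₁* c-commands the anaphor but is outside its binding domain → cannot satisfy Principle A.
*Farida₂* c-commands the anaphor within its binding domain → licit binder.
*Ingrid₃* does not c-command the anaphor → cannot bind it.

{2}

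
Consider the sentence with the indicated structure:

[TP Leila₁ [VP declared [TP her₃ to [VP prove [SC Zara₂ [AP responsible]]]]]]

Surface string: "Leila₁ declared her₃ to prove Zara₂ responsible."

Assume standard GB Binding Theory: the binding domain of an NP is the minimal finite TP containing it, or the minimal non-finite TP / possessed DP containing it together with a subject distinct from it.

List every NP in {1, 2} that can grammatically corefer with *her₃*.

*her* is a pronoun, so Principle B applies: it must be free in its binding domain.
Binding domain of *her₃*: the matrix TP, whose subject is Leila₁.
*Leila₁* c-commands the pronoun within its binding domain → coindexation would violate Principle B.
*Zara₂*: the pronoun c-commands this R-expression → coindexation would violate Principle C on *Zara₂*.

none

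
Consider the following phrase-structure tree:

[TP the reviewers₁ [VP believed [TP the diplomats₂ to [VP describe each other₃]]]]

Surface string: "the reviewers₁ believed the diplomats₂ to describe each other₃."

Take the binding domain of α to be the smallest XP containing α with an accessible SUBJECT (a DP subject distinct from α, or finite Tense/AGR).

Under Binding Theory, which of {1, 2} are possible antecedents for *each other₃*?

*each other* is an anaphor, so Principle A applies: it must be bound in its binding domain.
Binding domain of *each other₃*: the embedded TP, whose subject is the diplomats₂.
*the reviewers₁* c-commands the anaphor but is outside its binding domain → cannot satisfy Principle A.
*the diplomats₂* c-commands the anaphor within its binding domain → licit binder.

{2}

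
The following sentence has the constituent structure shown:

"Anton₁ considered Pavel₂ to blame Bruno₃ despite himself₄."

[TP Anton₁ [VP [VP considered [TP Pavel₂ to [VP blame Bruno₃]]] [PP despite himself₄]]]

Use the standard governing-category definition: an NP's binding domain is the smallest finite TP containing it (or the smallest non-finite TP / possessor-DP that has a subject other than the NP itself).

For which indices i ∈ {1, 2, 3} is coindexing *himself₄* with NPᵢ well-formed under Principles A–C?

{1}

*himself* is an anaphor, so Principle A applies: it must be bound in its binding domain.
Binding domain of *himself₄*: the matrix TP, whose subject is Anton₁.
*Anton₁* c-commands the anaphor within its binding domain → licit binder.
*Pavel₂* does not c-command the anaphor → cannot bind it.
*Bruno₃* does not c-command the anaphor → cannot bind it.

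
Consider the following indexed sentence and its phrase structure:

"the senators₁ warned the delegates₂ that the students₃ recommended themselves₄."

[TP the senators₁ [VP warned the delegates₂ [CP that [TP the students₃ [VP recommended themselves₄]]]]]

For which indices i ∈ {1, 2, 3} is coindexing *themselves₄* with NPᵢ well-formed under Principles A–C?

{3}

*themselves* is an anaphor, so Principle A applies: it must be bound in its binding domain.
Binding domain of *themselves₄*: the embedded TP, whose subject is the students₃.
*the senators₁* c-commands the anaphor but is outside its binding domain → cannot satisfy Principle A.
*the delegates₂* c-commands the anaphor but is outside its binding domain → cannot satisfy Principle A.
*the students₃* c-commands the anaphor within its binding domain → licit binder.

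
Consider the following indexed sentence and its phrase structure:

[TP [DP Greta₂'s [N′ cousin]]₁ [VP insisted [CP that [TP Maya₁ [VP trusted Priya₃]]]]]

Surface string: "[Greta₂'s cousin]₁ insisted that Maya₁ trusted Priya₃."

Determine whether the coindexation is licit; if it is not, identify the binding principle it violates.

The two coindexed NPs are *[Greta₂'s cousin]₁* and *Maya₁*.
*Maya₁* is an R-expression. Principle C requires it to be free everywhere.
*[Greta₂'s cousin]₁* c-commands it and carries the same index.
The R-expression is bound → Principle C violation.

Principle C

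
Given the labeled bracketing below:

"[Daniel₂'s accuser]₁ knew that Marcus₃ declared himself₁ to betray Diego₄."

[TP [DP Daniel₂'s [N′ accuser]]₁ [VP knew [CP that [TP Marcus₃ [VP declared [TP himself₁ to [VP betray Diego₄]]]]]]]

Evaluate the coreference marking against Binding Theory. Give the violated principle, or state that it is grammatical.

Principle A

The two coindexed NPs are *[Daniel₂'s accuser]₁* and *himself₁*.
*himself₁* is an anaphor. Principle A requires it to be bound within its binding domain — the embedded TP, whose subject is Marcus₃.
Within that domain it is c-commanded by *Marcus₃*, which does not share its index.
*[Daniel₂'s accuser]₁* does c-command the anaphor, but from outside its binding domain.
The anaphor is unbound in its domain → Principle A violation.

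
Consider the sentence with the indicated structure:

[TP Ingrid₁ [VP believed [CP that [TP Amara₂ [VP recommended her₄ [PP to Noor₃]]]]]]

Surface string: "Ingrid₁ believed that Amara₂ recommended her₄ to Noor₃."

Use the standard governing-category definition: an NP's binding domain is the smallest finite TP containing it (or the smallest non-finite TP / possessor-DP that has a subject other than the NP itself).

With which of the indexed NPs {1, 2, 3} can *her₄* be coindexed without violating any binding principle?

{1}

*her* is a pronoun, so Principle B applies: it must be free in its binding domain.
Binding domain of *her₄*: the embedded TP, whose subject is Amara₂.
*Ingrid₁* c-commands the pronoun but from outside its binding domain, and is not c-commanded by it → coindexation permitted.
*Amara₂* c-commands the pronoun within its binding domain → coindexation would violate Principle B.
*Noor₃*: the pronoun c-commands this R-expression → coindexation would violate Principle C on *Noor₃*.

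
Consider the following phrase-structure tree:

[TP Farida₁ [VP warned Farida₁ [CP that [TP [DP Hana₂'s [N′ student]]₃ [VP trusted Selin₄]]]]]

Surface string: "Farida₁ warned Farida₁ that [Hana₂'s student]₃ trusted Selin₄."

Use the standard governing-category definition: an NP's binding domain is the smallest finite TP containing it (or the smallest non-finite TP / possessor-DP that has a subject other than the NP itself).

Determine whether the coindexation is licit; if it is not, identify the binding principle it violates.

The two coindexed NPs are *Farida₁* (the higher occurrence) and *Farida₁* (the lower occurrence).
*Farida₁* (the lower occurrence) is an R-expression. Principle C requires it to be free everywhere.
*Farida₁* (the higher occurrence) c-commands it and carries the same index.
The R-expression is bound → Principle C violation.

Principle C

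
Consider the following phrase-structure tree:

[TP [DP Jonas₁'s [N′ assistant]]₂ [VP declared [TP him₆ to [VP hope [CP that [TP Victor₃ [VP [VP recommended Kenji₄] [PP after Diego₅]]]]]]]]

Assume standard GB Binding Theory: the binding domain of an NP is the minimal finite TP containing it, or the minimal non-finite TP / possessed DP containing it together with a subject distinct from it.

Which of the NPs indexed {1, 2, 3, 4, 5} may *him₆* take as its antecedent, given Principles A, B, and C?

*him* is a pronoun, so Principle B applies: it must be free in its binding domain.
Binding domain of *him₆*: the matrix TP, whose subject is [Jonas₁'s assistant]₂.
*Jonas₁* and the pronoun do not c-command one another → neither Principle B nor Principle C is at stake; coindexation permitted.
*[Jonas₁'s assistant]₂* c-commands the pronoun within its binding domain → coindexation would violate Principle B.
*Victor₃*: the pronoun c-commands this R-expression → coindexation would violate Principle C on *Victor₃*.
*Kenji₄*: the pronoun c-commands this R-expression → coindexation would violate Principle C on *Kenji₄*.
*Diego₅*: the pronoun c-commands this R-expression → coindexation would violate Principle C on *Diego₅*.

{1}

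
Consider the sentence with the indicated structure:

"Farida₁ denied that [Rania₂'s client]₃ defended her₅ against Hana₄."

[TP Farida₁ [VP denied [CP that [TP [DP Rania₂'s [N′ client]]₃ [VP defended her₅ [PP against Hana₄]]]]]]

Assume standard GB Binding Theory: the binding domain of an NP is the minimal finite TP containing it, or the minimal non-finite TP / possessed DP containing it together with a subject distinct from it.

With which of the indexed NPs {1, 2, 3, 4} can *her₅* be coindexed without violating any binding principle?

{1, 2}

*her* is a pronoun, so Principle B applies: it must be free in its binding domain.
Binding domain of *her₅*: the embedded TP, whose subject is [Rania₂'s client]₃.
*Farida₁* c-commands the pronoun but from outside its binding domain, and is not c-commanded by it → coindexation permitted.
*Rania₂* and the pronoun do not c-command one another → neither Principle B nor Principle C is at stake; coindexation permitted.
*[Rania₂'s client]₃* c-commands the pronoun within its binding domain → coindexation would violate Principle B.
*Hana₄*: the pronoun c-commands this R-expression → coindexation would violate Principle C on *Hana₄*.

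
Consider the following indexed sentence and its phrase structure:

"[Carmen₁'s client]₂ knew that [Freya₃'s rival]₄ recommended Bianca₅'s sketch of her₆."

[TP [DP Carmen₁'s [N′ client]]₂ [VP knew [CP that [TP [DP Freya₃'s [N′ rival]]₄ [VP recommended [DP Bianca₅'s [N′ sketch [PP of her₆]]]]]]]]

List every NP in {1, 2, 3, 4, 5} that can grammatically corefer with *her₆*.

{1, 2, 3, 4}

*her* is a pronoun, so Principle B applies: it must be free in its binding domain.
Binding domain of *her₆*: the possessed DP, whose subject is Bianca₅.
*Carmen₁* and the pronoun do not c-command one another → neither Principle B nor Principle C is at stake; coindexation permitted.
*[Carmen₁'s client]₂* c-commands the pronoun but from outside its binding domain, and is not c-commanded by it → coindexation permitted.
*Freya₃* and the pronoun do not c-command one another → neither Principle B nor Principle C is at stake; coindexation permitted.
*[Freya₃'s rival]₄* c-commands the pronoun but from outside its binding domain, and is not c-commanded by it → coindexation permitted.
*Bianca₅* c-commands the pronoun within its binding domain → coindexation would violate Principle B.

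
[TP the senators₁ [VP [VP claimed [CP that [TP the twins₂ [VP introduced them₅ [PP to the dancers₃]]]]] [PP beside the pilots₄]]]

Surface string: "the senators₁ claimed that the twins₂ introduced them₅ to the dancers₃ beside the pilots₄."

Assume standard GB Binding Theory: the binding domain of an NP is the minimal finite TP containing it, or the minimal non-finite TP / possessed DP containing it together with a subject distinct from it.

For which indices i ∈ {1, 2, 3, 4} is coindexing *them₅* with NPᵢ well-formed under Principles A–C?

*them* is a pronoun, so Principle B applies: it must be free in its binding domain.
Binding domain of *them₅*: the embedded TP, whose subject is the twins₂.
*the senators₁* c-commands the pronoun but from outside its binding domain, and is not c-commanded by it → coindexation permitted.
*the twins₂* c-commands the pronoun within its binding domain → coindexation would violate Principle B.
*the dancers₃*: the pronoun c-commands this R-expression → coindexation would violate Principle C on *the dancers₃*.
*the pilots₄* and the pronoun do not c-command one another → neither Principle B nor Principle C is at stake; coindexation permitted.

{1, 4}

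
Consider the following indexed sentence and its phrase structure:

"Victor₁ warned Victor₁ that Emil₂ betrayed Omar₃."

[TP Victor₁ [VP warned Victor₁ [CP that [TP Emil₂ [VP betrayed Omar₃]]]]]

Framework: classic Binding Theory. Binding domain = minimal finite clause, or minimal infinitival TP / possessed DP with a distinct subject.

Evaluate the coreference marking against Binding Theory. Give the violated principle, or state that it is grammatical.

The two coindexed NPs are *Victor₁* (the higher occurrence) and *Victor₁* (the lower occurrence).
*Victor₁* (the lower occurrence) is an R-expression. Principle C requires it to be free everywhere.
*Victor₁* (the higher occurrence) c-commands it and carries the same index.
The R-expression is bound → Principle C violation.

Principle C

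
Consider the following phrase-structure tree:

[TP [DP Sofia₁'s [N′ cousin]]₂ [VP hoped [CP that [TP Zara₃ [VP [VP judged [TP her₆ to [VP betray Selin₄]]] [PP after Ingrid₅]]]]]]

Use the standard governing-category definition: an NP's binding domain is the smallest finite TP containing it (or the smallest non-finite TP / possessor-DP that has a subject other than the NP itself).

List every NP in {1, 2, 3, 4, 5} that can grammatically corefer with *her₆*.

{1, 2, 5}

*her* is a pronoun, so Principle B applies: it must be free in its binding domain.
Binding domain of *her₆*: the embedded TP, whose subject is Zara₃.
*Sofia₁* and the pronoun do not c-command one another → neither Principle B nor Principle C is at stake; coindexation permitted.
*[Sofia₁'s cousin]₂* c-commands the pronoun but from outside its binding domain, and is not c-commanded by it → coindexation permitted.
*Zara₃* c-commands the pronoun within its binding domain → coindexation would violate Principle B.
*Selin₄*: the pronoun c-commands this R-expression → coindexation would violate Principle C on *Selin₄*.
*Ingrid₅* and the pronoun do not c-command one another → neither Principle B nor Principle C is at stake; coindexation permitted.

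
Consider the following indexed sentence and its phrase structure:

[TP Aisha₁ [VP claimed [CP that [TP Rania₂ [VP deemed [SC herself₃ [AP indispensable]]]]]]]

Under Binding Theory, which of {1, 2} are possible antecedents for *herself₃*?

{2}

*herself* is an anaphor, so Principle A applies: it must be bound in its binding domain.
Binding domain of *herself₃*: the embedded TP, whose subject is Rania₂.
*Aisha₁* c-commands the anaphor but is outside its binding domain → cannot satisfy Principle A.
*Rania₂* c-commands the anaphor within its binding domain → licit binder.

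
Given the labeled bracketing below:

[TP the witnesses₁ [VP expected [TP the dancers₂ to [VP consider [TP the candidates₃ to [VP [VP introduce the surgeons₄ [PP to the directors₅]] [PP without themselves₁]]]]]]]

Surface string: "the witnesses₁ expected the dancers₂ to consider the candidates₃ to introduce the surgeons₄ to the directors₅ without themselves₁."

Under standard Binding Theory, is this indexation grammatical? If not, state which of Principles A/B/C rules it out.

Principle A

The two coindexed NPs are *the witnesses₁* and *themselves₁*.
*themselves₁* is an anaphor. Principle A requires it to be bound within its binding domain — the embedded TP, whose subject is the candidates₃.
Within that domain it is c-commanded by *the candidates₃*, which does not share its index.
*the witnesses₁* does c-command the anaphor, but from outside its binding domain.
The anaphor is unbound in its domain → Principle A violation.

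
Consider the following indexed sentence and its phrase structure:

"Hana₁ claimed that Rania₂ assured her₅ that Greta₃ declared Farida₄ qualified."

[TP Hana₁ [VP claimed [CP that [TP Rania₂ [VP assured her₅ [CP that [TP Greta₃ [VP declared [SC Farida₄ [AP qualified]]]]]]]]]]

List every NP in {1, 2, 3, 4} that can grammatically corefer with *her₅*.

*her* is a pronoun, so Principle B applies: it must be free in its binding domain.
Binding domain of *her₅*: the embedded TP, whose subject is Rania₂.
*Hana₁* c-commands the pronoun but from outside its binding domain, and is not c-commanded by it → coindexation permitted.
*Rania₂* c-commands the pronoun within its binding domain → coindexation would violate Principle B.
*Greta₃*: the pronoun c-commands this R-expression → coindexation would violate Principle C on *Greta₃*.
*Farida₄*: the pronoun c-commands this R-expression → coindexation would violate Principle C on *Farida₄*.

{1}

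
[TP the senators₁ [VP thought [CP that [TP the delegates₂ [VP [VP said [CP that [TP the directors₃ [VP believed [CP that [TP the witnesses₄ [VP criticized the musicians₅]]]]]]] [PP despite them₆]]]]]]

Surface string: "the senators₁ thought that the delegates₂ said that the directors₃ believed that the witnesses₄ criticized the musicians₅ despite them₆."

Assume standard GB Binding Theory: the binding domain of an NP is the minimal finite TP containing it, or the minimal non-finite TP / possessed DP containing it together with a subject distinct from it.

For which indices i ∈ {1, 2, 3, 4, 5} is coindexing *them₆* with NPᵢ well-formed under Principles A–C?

*them* is a pronoun, so Principle B applies: it must be free in its binding domain.
Binding domain of *them₆*: the embedded TP, whose subject is the delegates₂.
*the senators₁* c-commands the pronoun but from outside its binding domain, and is not c-commanded by it → coindexation permitted.
*the delegates₂* c-commands the pronoun within its binding domain → coindexation would violate Principle B.
*the directors₃* and the pronoun do not c-command one another → neither Principle B nor Principle C is at stake; coindexation permitted.
*the witnesses₄* and the pronoun do not c-command one another → neither Principle B nor Principle C is at stake; coindexation permitted.
*the musicians₅* and the pronoun do not c-command one another → neither Principle B nor Principle C is at stake; coindexation permitted.

{1, 3, 4, 5}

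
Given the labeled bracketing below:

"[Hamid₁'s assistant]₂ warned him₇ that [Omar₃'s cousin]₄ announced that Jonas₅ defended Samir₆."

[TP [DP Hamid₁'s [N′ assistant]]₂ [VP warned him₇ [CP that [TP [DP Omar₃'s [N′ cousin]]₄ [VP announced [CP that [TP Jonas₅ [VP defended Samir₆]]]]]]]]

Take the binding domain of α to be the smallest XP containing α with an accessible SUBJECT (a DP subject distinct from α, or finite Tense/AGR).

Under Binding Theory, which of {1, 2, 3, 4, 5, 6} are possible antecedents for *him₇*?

*him* is a pronoun, so Principle B applies: it must be free in its binding domain.
Binding domain of *him₇*: the matrix TP, whose subject is [Hamid₁'s assistant]₂.
*Hamid₁* and the pronoun do not c-command one another → neither Principle B nor Principle C is at stake; coindexation permitted.
*[Hamid₁'s assistant]₂* c-commands the pronoun within its binding domain → coindexation would violate Principle B.
*Omar₃*: the pronoun c-commands this R-expression → coindexation would violate Principle C on *Omar₃*.
*[Omar₃'s cousin]₄*: the pronoun c-commands this R-expression → coindexation would violate Principle C on *[Omar₃'s cousin]₄*.
*Jonas₅*: the pronoun c-commands this R-expression → coindexation would violate Principle C on *Jonas₅*.
*Samir₆*: the pronoun c-commands this R-expression → coindexation would violate Principle C on *Samir₆*.

{1}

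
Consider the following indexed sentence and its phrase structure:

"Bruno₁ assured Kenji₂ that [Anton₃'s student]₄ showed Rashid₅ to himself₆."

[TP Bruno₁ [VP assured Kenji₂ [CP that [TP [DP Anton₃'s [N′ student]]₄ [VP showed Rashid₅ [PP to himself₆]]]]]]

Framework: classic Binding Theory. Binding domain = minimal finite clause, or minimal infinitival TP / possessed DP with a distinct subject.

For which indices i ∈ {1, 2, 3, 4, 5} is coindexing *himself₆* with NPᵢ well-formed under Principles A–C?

*himself* is an anaphor, so Principle A applies: it must be bound in its binding domain.
Binding domain of *himself₆*: the embedded TP, whose subject is [Anton₃'s student]₄.
*Bruno₁* c-commands the anaphor but is outside its binding domain → cannot satisfy Principle A.
*Kenji₂* c-commands the anaphor but is outside its binding domain → cannot satisfy Principle A.
*Anton₃* does not c-command the anaphor → cannot bind it.
*[Anton₃'s student]₄* c-commands the anaphor within its binding domain → licit binder.
*Rashid₅* c-commands the anaphor within its binding domain → licit binder.

{4, 5}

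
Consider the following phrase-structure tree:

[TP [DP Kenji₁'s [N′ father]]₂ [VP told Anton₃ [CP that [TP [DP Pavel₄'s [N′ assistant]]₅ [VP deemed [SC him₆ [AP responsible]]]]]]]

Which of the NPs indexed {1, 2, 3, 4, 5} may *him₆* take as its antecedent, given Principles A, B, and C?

*him* is a pronoun, so Principle B applies: it must be free in its binding domain.
Binding domain of *him₆*: the embedded TP, whose subject is [Pavel₄'s assistant]₅.
*Kenji₁* and the pronoun do not c-command one another → neither Principle B nor Principle C is at stake; coindexation permitted.
*[Kenji₁'s father]₂* c-commands the pronoun but from outside its binding domain, and is not c-commanded by it → coindexation permitted.
*Anton₃* c-commands the pronoun but from outside its binding domain, and is not c-commanded by it → coindexation permitted.
*Pavel₄* and the pronoun do not c-command one another → neither Principle B nor Principle C is at stake; coindexation permitted.
*[Pavel₄'s assistant]₅* c-commands the pronoun within its binding domain → coindexation would violate Principle B.

{1, 2, 3, 4}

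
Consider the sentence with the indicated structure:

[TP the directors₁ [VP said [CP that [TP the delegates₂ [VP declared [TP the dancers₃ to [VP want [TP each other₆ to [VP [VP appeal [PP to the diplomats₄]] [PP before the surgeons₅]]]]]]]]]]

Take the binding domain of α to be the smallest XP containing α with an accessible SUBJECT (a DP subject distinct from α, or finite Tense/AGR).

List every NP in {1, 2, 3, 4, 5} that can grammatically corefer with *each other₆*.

*each other* is an anaphor, so Principle A applies: it must be bound in its binding domain.
Binding domain of *each other₆*: the embedded TP, whose subject is the dancers₃.
*the directors₁* c-commands the anaphor but is outside its binding domain → cannot satisfy Principle A.
*the delegates₂* c-commands the anaphor but is outside its binding domain → cannot satisfy Principle A.
*the dancers₃* c-commands the anaphor within its binding domain → licit binder.
*the diplomats₄* does not c-command the anaphor → cannot bind it.
*the surgeons₅* does not c-command the anaphor → cannot bind it.

{3}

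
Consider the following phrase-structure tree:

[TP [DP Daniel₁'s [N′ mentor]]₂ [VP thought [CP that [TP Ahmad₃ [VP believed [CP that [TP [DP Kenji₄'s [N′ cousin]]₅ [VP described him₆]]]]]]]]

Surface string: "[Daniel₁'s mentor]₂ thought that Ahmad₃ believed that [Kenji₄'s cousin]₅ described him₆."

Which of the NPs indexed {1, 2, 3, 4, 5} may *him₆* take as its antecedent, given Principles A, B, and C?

{1, 2, 3, 4}

*him* is a pronoun, so Principle B applies: it must be free in its binding domain.
Binding domain of *him₆*: the embedded TP, whose subject is [Kenji₄'s cousin]₅.
*Daniel₁* and the pronoun do not c-command one another → neither Principle B nor Principle C is at stake; coindexation permitted.
*[Daniel₁'s mentor]₂* c-commands the pronoun but from outside its binding domain, and is not c-commanded by it → coindexation permitted.
*Ahmad₃* c-commands the pronoun but from outside its binding domain, and is not c-commanded by it → coindexation permitted.
*Kenji₄* and the pronoun do not c-command one another → neither Principle B nor Principle C is at stake; coindexation permitted.
*[Kenji₄'s cousin]₅* c-commands the pronoun within its binding domain → coindexation would violate Principle B.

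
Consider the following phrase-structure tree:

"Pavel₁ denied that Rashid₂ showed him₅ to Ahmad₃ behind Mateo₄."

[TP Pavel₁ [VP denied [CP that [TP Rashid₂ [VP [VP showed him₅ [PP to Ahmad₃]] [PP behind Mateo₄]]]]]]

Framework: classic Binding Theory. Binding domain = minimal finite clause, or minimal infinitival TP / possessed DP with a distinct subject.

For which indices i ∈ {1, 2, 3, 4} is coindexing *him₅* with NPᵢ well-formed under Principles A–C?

*him* is a pronoun, so Principle B applies: it must be free in its binding domain.
Binding domain of *him₅*: the embedded TP, whose subject is Rashid₂.
*Pavel₁* c-commands the pronoun but from outside its binding domain, and is not c-commanded by it → coindexation permitted.
*Rashid₂* c-commands the pronoun within its binding domain → coindexation would violate Principle B.
*Ahmad₃*: the pronoun c-commands this R-expression → coindexation would violate Principle C on *Ahmad₃*.
*Mateo₄* and the pronoun do not c-command one another → neither Principle B nor Principle C is at stake; coindexation permitted.

{1, 4}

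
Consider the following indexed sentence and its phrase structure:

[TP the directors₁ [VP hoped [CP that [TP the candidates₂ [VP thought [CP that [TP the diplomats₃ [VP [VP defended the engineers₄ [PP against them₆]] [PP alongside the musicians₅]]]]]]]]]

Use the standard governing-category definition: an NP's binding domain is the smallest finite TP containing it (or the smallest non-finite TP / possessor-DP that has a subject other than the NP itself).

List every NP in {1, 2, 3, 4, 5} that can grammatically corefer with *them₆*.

*them* is a pronoun, so Principle B applies: it must be free in its binding domain.
Binding domain of *them₆*: the embedded TP, whose subject is the diplomats₃.
*the directors₁* c-commands the pronoun but from outside its binding domain, and is not c-commanded by it → coindexation permitted.
*the candidates₂* c-commands the pronoun but from outside its binding domain, and is not c-commanded by it → coindexation permitted.
*the diplomats₃* c-commands the pronoun within its binding domain → coindexation would violate Principle B.
*the engineers₄* c-commands the pronoun within its binding domain → coindexation would violate Principle B.
*the musicians₅* and the pronoun do not c-command one another → neither Principle B nor Principle C is at stake; coindexation permitted.

{1, 2, 5}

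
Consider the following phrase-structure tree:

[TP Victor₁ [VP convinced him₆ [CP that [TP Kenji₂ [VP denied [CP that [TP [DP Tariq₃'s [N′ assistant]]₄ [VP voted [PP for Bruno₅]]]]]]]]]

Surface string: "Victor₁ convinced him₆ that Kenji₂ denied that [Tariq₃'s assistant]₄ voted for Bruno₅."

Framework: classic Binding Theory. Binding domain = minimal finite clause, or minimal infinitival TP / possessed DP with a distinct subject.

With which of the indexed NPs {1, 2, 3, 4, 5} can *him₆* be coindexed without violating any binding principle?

none

*him* is a pronoun, so Principle B applies: it must be free in its binding domain.
Binding domain of *him₆*: the matrix TP, whose subject is Victor₁.
*Victor₁* c-commands the pronoun within its binding domain → coindexation would violate Principle B.
*Kenji₂*: the pronoun c-commands this R-expression → coindexation would violate Principle C on *Kenji₂*.
*Tariq₃*: the pronoun c-commands this R-expression → coindexation would violate Principle C on *Tariq₃*.
*[Tariq₃'s assistant]₄*: the pronoun c-commands this R-expression → coindexation would violate Principle C on *[Tariq₃'s assistant]₄*.
*Bruno₅*: the pronoun c-commands this R-expression → coindexation would violate Principle C on *Bruno₅*.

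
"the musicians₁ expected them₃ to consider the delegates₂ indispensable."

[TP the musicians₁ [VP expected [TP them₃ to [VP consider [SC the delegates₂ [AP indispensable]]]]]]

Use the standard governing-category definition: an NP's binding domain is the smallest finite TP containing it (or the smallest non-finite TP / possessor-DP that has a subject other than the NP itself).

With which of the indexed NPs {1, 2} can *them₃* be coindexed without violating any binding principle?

*them* is a pronoun, so Principle B applies: it must be free in its binding domain.
Binding domain of *them₃*: the matrix TP, whose subject is the musicians₁.
*the musicians₁* c-commands the pronoun within its binding domain → coindexation would violate Principle B.
*the delegates₂*: the pronoun c-commands this R-expression → coindexation would violate Principle C on *the delegates₂*.

none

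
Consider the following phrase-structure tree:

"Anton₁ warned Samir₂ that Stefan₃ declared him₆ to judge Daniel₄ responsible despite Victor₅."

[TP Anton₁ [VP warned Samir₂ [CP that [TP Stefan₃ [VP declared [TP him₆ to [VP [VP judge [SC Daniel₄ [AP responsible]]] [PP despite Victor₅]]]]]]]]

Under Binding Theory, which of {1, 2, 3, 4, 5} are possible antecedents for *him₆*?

{1, 2}

*him* is a pronoun, so Principle B applies: it must be free in its binding domain.
Binding domain of *him₆*: the embedded TP, whose subject is Stefan₃.
*Anton₁* c-commands the pronoun but from outside its binding domain, and is not c-commanded by it → coindexation permitted.
*Samir₂* c-commands the pronoun but from outside its binding domain, and is not c-commanded by it → coindexation permitted.
*Stefan₃* c-commands the pronoun within its binding domain → coindexation would violate Principle B.
*Daniel₄*: the pronoun c-commands this R-expression → coindexation would violate Principle C on *Daniel₄*.
*Victor₅*: the pronoun c-commands this R-expression → coindexation would violate Principle C on *Victor₅*.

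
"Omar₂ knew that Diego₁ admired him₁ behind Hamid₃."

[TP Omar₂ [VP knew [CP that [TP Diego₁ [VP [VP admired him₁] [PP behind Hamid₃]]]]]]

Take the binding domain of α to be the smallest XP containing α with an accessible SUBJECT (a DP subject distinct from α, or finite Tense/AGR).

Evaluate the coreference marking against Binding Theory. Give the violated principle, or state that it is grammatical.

The two coindexed NPs are *Diego₁* and *him₁*.
*him₁* is a pronoun. Its binding domain is the embedded TP, whose subject is Diego₁.
*Diego₁* c-commands it within that domain and carries the same index.
The pronoun is locally bound → Principle B violation.

Principle B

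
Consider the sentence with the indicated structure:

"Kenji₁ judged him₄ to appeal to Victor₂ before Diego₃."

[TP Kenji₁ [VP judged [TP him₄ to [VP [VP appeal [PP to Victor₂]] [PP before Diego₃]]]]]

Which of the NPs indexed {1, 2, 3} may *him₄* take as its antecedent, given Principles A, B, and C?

none

*him* is a pronoun, so Principle B applies: it must be free in its binding domain.
Binding domain of *him₄*: the matrix TP, whose subject is Kenji₁.
*Kenji₁* c-commands the pronoun within its binding domain → coindexation would violate Principle B.
*Victor₂*: the pronoun c-commands this R-expression → coindexation would violate Principle C on *Victor₂*.
*Diego₃*: the pronoun c-commands this R-expression → coindexation would violate Principle C on *Diego₃*.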